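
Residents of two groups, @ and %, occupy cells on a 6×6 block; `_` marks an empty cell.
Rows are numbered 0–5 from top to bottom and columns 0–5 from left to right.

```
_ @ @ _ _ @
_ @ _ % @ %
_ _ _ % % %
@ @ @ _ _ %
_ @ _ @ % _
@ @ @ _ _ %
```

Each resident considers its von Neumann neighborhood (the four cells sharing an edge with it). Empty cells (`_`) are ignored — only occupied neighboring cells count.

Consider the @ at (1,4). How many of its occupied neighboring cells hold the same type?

0

Occupied neighbors of (1,4): (2,4)=%, (1,3)=%, (1,5)=%.
Same type (@): 0 of 3.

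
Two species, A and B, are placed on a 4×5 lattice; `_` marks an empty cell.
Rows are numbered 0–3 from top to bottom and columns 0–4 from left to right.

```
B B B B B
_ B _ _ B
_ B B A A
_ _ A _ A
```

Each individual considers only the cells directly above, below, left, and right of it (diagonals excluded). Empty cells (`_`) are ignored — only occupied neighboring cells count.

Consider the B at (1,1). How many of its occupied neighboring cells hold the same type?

2

Occupied neighbors of (1,1): (0,1)=B, (2,1)=B.
Same type (B): 2 of 2.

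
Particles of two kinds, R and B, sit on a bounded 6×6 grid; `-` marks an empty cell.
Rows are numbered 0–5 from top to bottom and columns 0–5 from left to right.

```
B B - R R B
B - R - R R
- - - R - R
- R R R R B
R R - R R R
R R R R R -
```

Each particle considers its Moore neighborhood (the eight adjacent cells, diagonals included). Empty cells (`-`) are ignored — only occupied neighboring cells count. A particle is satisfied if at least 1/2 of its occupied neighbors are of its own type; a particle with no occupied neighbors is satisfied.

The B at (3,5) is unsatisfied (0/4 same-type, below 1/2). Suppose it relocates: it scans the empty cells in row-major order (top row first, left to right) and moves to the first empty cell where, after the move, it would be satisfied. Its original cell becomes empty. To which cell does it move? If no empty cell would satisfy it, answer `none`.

(1,1)

Vacating (3,5). Empty cells in order:
  (0,2): 1/3 same-type → still unsatisfied.
  (1,1): 3/4 same-type → satisfied — stop here.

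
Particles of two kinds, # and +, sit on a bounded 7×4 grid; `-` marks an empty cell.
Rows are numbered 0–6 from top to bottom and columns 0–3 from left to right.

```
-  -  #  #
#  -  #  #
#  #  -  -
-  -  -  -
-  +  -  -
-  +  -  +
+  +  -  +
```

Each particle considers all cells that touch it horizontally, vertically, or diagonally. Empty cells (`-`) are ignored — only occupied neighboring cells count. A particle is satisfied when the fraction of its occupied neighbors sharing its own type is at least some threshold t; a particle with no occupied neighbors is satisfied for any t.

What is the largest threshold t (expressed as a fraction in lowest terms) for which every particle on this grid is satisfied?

1/1

Row 0: (0,2)# 3/3 · (0,3)# 3/3
Row 1: (1,0)# 2/2 · (1,2)# 4/4 · (1,3)# 3/3
Row 2: (2,0)# 2/2 · (2,1)# 3/3
Row 4: (4,1)+ 1/1
Row 5: (5,1)+ 3/3 · (5,3)+ 1/1
Row 6: (6,0)+ 2/2 · (6,1)+ 2/2 · (6,3)+ 1/1
The smallest same-type fraction is 3/3 at (0,2), which reduces to 1/1. Any threshold above that leaves this particle unsatisfied.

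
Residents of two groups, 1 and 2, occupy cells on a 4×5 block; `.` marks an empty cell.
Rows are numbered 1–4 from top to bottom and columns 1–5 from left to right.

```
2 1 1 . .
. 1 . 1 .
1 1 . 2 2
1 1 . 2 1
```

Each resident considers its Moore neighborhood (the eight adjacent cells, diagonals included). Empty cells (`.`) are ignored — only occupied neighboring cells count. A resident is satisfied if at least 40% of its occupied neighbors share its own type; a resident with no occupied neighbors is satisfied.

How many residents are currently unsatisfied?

Row 1: (1,1)2 0/2 not · (1,2)1 2/3 satisfied · (1,3)1 3/3 satisfied
Row 2: (2,2)1 4/5 satisfied · (2,4)1 1/3 not
Row 3: (3,1)1 4/4 satisfied · (3,2)1 4/4 satisfied · (3,4)2 2/4 satisfied · (3,5)2 2/4 satisfied
Row 4: (4,1)1 3/3 satisfied · (4,2)1 3/3 satisfied · (4,4)2 2/3 satisfied · (4,5)1 0/3 not
Unsatisfied: (1,1), (2,4), (4,5) — 3 in total.

3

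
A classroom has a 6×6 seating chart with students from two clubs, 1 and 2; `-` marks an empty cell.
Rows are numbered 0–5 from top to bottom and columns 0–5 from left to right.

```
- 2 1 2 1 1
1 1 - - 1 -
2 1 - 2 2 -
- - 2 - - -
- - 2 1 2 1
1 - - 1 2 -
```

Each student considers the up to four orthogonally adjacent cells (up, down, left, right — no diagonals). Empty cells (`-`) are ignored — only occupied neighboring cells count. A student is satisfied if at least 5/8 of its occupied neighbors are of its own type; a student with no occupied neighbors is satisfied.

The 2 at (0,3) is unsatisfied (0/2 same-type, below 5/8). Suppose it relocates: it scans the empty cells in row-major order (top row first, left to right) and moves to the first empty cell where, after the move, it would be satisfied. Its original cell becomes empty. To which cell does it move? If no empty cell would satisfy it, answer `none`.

(2,2)

Vacating (0,3). Empty cells in order:
  (0,0): 1/2 same-type → still unsatisfied.
  (1,2): 0/2 same-type → still unsatisfied.
  (1,3): 1/2 same-type → still unsatisfied.
  (1,5): 0/2 same-type → still unsatisfied.
  (2,2): 2/3 same-type → satisfied — stop here.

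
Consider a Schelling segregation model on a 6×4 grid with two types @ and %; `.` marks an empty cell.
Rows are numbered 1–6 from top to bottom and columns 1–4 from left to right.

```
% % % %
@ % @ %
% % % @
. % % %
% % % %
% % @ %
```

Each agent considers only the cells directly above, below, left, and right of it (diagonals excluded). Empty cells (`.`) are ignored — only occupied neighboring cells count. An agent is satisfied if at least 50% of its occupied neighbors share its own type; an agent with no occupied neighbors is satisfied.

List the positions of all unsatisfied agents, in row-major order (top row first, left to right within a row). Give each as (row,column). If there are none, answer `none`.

(2,1), (2,3), (2,4), (3,4), (6,3)

(1,1)% 1/2 ✓
(1,2)% 3/3 ✓
(1,3)% 2/3 ✓
(1,4)% 2/2 ✓
(2,1)@ 0/3 ✗
(2,2)% 2/4 ✓
(2,3)@ 0/4 ✗
(2,4)% 1/3 ✗
(3,1)% 1/2 ✓
(3,2)% 4/4 ✓
(3,3)% 2/4 ✓
(3,4)@ 0/3 ✗
(4,2)% 3/3 ✓
(4,3)% 4/4 ✓
(4,4)% 2/3 ✓
(5,1)% 2/2 ✓
(5,2)% 4/4 ✓
(5,3)% 3/4 ✓
(5,4)% 3/3 ✓
(6,1)% 2/2 ✓
(6,2)% 2/3 ✓
(6,3)@ 0/3 ✗
(6,4)% 1/2 ✓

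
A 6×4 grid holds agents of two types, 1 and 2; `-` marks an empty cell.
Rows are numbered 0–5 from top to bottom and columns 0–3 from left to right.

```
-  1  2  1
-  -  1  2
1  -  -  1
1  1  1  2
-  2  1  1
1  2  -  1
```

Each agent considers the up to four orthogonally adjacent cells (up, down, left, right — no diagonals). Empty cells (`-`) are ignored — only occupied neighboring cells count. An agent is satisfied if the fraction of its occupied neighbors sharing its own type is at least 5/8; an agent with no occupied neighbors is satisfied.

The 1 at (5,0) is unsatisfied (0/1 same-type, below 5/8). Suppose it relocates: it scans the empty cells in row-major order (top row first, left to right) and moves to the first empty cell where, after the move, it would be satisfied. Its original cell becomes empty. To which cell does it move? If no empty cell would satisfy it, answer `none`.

Vacating (5,0). Empty cells in order:
  (0,0): 1/1 same-type → satisfied — stop here.

(0,0)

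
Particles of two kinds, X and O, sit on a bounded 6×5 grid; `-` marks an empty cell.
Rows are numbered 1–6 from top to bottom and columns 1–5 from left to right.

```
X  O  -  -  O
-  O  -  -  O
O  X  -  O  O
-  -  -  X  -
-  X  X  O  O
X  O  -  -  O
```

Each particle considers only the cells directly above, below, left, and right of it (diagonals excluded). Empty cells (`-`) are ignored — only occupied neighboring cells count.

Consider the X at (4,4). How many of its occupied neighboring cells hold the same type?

0

Occupied neighbors of (4,4): (3,4)=O, (5,4)=O.
Same type (X): 0 of 2.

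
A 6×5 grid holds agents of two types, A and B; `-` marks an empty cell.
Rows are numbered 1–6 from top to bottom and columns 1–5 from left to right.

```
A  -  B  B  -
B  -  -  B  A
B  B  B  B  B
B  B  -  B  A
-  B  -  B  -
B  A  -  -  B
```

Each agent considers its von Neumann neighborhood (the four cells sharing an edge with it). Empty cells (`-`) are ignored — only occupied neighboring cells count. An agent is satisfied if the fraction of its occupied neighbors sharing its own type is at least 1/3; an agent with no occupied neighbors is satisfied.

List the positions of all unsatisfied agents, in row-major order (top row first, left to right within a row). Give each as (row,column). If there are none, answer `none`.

(1,1), (2,5), (4,5), (6,1), (6,2)

Row 1: (1,1)A 0/1 not · (1,3)B 1/1 satisfied · (1,4)B 2/2 satisfied
Row 2: (2,1)B 1/2 satisfied · (2,4)B 2/3 satisfied · (2,5)A 0/2 not
Row 3: (3,1)B 3/3 satisfied · (3,2)B 3/3 satisfied · (3,3)B 2/2 satisfied · (3,4)B 4/4 satisfied · (3,5)B 1/3 satisfied
Row 4: (4,1)B 2/2 satisfied · (4,2)B 3/3 satisfied · (4,4)B 2/3 satisfied · (4,5)A 0/2 not
Row 5: (5,2)B 1/2 satisfied · (5,4)B 1/1 satisfied
Row 6: (6,1)B 0/1 not · (6,2)A 0/2 not · (6,5)B 0/0 satisfied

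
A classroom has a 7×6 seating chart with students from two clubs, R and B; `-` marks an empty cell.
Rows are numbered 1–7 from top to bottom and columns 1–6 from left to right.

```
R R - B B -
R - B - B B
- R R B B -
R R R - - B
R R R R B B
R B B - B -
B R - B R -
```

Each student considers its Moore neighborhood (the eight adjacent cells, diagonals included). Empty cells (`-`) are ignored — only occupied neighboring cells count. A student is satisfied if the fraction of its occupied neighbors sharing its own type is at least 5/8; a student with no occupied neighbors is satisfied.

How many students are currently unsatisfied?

Row 1: (1,1)R 2/2 ok · (1,2)R 2/3 ok · (1,4)B 3/3 ok · (1,5)B 3/3 ok
Row 2: (2,1)R 3/3 ok · (2,3)B 2/5 unhappy · (2,5)B 5/5 ok · (2,6)B 3/3 ok
Row 3: (3,2)R 5/6 ok · (3,3)R 3/5 unhappy · (3,4)B 3/5 unhappy · (3,5)B 4/4 ok
Row 4: (4,1)R 4/4 ok · (4,2)R 7/7 ok · (4,3)R 6/7 ok · (4,6)B 3/3 ok
Row 5: (5,1)R 4/5 ok · (5,2)R 6/8 ok · (5,3)R 4/6 ok · (5,4)R 2/5 unhappy · (5,5)B 3/4 ok · (5,6)B 3/3 ok
Row 6: (6,1)R 3/5 unhappy · (6,2)B 2/7 unhappy · (6,3)B 2/6 unhappy · (6,5)B 3/5 unhappy
Row 7: (7,1)B 1/3 unhappy · (7,2)R 1/4 unhappy · (7,4)B 2/3 ok · (7,5)R 0/2 unhappy
Unsatisfied: (2,3), (3,3), (3,4), (5,4), (6,1), (6,2), (6,3), (6,5), (7,1), (7,2), (7,5) — 11 in total.

11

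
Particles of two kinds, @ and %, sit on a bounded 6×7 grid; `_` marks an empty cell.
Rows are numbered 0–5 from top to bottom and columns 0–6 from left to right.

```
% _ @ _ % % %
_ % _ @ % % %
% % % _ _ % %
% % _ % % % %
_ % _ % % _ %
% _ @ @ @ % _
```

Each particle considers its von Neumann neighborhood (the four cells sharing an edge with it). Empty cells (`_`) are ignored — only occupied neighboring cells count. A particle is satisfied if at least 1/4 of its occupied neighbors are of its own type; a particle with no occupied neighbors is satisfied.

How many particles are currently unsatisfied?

Row 0: (0,0)% 0/0 ✓ · (0,2)@ 0/0 ✓ · (0,4)% 2/2 ✓ · (0,5)% 3/3 ✓ · (0,6)% 2/2 ✓
Row 1: (1,1)% 1/1 ✓ · (1,3)@ 0/1 ✗ · (1,4)% 2/3 ✓ · (1,5)% 4/4 ✓ · (1,6)% 3/3 ✓
Row 2: (2,0)% 2/2 ✓ · (2,1)% 4/4 ✓ · (2,2)% 1/1 ✓ · (2,5)% 3/3 ✓ · (2,6)% 3/3 ✓
Row 3: (3,0)% 2/2 ✓ · (3,1)% 3/3 ✓ · (3,3)% 2/2 ✓ · (3,4)% 3/3 ✓ · (3,5)% 3/3 ✓ · (3,6)% 3/3 ✓
Row 4: (4,1)% 1/1 ✓ · (4,3)% 2/3 ✓ · (4,4)% 2/3 ✓ · (4,6)% 1/1 ✓
Row 5: (5,0)% 0/0 ✓ · (5,2)@ 1/1 ✓ · (5,3)@ 2/3 ✓ · (5,4)@ 1/3 ✓ · (5,5)% 0/1 ✗
Unsatisfied: (1,3), (5,5) — 2 in total.

2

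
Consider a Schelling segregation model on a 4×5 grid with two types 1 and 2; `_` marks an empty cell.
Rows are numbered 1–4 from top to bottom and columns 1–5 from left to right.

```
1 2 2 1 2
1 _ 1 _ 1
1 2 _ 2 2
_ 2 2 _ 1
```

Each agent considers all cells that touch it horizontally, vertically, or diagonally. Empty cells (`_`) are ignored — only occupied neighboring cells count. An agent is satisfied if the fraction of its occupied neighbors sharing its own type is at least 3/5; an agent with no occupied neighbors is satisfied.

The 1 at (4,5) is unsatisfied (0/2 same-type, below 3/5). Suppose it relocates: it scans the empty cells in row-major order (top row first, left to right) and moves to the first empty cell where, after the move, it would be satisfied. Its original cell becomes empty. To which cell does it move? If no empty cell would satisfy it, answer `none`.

Vacating (4,5). Empty cells in order:
  (2,2): 4/7 same-type → still unsatisfied.
  (2,4): 3/7 same-type → still unsatisfied.
  (3,3): 1/5 same-type → still unsatisfied.
  (4,1): 1/3 same-type → still unsatisfied.
  (4,4): 0/3 same-type → still unsatisfied.

none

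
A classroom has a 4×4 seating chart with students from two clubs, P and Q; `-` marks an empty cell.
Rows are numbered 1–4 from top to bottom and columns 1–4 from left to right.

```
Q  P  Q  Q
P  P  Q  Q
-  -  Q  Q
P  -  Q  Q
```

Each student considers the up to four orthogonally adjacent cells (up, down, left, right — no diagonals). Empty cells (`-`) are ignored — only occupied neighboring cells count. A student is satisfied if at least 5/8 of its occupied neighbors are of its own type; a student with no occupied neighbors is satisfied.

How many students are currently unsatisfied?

3

(1,1)Q 0/2 not
(1,2)P 1/3 not
(1,3)Q 2/3 satisfied
(1,4)Q 2/2 satisfied
(2,1)P 1/2 not
(2,2)P 2/3 satisfied
(2,3)Q 3/4 satisfied
(2,4)Q 3/3 satisfied
(3,3)Q 3/3 satisfied
(3,4)Q 3/3 satisfied
(4,1)P 0/0 satisfied
(4,3)Q 2/2 satisfied
(4,4)Q 2/2 satisfied
Unsatisfied: (1,1), (1,2), (2,1) — 3 in total.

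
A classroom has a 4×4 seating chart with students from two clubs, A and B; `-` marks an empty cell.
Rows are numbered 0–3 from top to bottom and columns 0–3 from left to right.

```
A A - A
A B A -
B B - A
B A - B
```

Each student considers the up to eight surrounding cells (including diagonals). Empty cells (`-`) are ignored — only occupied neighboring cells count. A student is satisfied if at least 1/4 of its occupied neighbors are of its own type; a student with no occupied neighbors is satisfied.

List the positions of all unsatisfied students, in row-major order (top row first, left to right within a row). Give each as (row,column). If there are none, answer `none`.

(3,1), (3,3)

(0,0)A 2/3 ✓
(0,1)A 3/4 ✓
(0,3)A 1/1 ✓
(1,0)A 2/5 ✓
(1,1)B 2/6 ✓
(1,2)A 3/5 ✓
(2,0)B 3/5 ✓
(2,1)B 3/6 ✓
(2,3)A 1/2 ✓
(3,0)B 2/3 ✓
(3,1)A 0/3 ✗
(3,3)B 0/1 ✗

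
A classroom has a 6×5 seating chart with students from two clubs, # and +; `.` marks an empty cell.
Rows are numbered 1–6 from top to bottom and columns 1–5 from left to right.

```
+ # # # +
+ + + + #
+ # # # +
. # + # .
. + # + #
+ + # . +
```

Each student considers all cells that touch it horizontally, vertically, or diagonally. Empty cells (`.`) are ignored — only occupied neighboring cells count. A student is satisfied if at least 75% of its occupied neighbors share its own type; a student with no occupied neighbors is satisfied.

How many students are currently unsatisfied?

(1,1)+ 2/3 unhappy
(1,2)# 1/5 unhappy
(1,3)# 2/5 unhappy
(1,4)# 2/5 unhappy
(1,5)+ 1/3 unhappy
(2,1)+ 3/5 unhappy
(2,2)+ 4/8 unhappy
(2,3)+ 2/8 unhappy
(2,4)+ 3/8 unhappy
(2,5)# 2/5 unhappy
(3,1)+ 2/4 unhappy
(3,2)# 2/7 unhappy
(3,3)# 4/8 unhappy
(3,4)# 3/7 unhappy
(3,5)+ 1/4 unhappy
(4,2)# 3/6 unhappy
(4,3)+ 2/8 unhappy
(4,4)# 4/7 unhappy
(5,2)+ 3/6 unhappy
(5,3)# 3/7 unhappy
(5,4)+ 2/6 unhappy
(5,5)# 1/3 unhappy
(6,1)+ 2/2 ok
(6,2)+ 2/4 unhappy
(6,3)# 1/4 unhappy
(6,5)+ 1/2 unhappy
Unsatisfied: (1,1), (1,2), (1,3), (1,4), (1,5), (2,1), (2,2), (2,3), (2,4), (2,5), (3,1), (3,2), (3,3), (3,4), (3,5), (4,2), (4,3), (4,4), (5,2), (5,3), (5,4), (5,5), (6,2), (6,3), (6,5) — 25 in total.

25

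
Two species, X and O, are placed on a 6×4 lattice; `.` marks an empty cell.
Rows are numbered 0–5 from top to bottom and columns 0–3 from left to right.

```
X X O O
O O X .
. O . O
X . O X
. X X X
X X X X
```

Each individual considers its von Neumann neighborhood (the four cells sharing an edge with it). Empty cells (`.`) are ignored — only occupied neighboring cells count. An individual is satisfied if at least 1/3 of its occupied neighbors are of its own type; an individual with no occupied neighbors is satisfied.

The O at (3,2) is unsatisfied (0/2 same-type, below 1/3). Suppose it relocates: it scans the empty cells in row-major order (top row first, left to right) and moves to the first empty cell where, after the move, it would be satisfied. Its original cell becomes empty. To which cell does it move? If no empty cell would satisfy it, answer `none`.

Vacating (3,2). Empty cells in order:
  (1,3): 2/3 same-type → satisfied — stop here.

(1,3)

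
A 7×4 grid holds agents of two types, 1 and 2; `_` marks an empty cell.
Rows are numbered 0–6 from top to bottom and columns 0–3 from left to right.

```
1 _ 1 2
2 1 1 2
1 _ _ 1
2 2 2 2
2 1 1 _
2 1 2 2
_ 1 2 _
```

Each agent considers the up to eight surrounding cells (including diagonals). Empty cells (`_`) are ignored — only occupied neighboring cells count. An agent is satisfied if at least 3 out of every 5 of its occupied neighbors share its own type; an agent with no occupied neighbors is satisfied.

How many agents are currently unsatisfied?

Row 0: (0,0)1 1/2 not · (0,2)1 2/4 not · (0,3)2 1/3 not
Row 1: (1,0)2 0/3 not · (1,1)1 4/5 satisfied · (1,2)1 3/5 satisfied · (1,3)2 1/4 not
Row 2: (2,0)1 1/4 not · (2,3)1 1/4 not
Row 3: (3,0)2 2/4 not · (3,1)2 3/6 not · (3,2)2 2/5 not · (3,3)2 1/3 not
Row 4: (4,0)2 3/5 satisfied · (4,1)1 2/8 not · (4,2)1 2/7 not
Row 5: (5,0)2 1/4 not · (5,1)1 3/7 not · (5,2)2 2/6 not · (5,3)2 2/3 satisfied
Row 6: (6,1)1 1/4 not · (6,2)2 2/4 not
Unsatisfied: (0,0), (0,2), (0,3), (1,0), (1,3), (2,0), (2,3), (3,0), (3,1), (3,2), (3,3), (4,1), (4,2), (5,0), (5,1), (5,2), (6,1), (6,2) — 18 in total.

18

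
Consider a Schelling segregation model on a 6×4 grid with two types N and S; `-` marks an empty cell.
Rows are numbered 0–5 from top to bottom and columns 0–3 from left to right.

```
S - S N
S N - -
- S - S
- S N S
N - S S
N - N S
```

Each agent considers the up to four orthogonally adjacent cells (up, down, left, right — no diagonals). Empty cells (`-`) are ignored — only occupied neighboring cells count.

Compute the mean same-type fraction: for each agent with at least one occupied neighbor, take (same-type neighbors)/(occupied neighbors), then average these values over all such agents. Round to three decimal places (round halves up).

Row 0: (0,0)S 1/1 · (0,2)S 0/1 · (0,3)N 0/1
Row 1: (1,0)S 1/2 · (1,1)N 0/2
Row 2: (2,1)S 1/2 · (2,3)S 1/1
Row 3: (3,1)S 1/2 · (3,2)N 0/3 · (3,3)S 2/3
Row 4: (4,0)N 1/1 · (4,2)S 1/3 · (4,3)S 3/3
Row 5: (5,0)N 1/1 · (5,2)N 0/2 · (5,3)S 1/2
Sum over 16 agents: 1/1 + 0/1 + 0/1 + 1/2 + 0/2 + 1/2 + 1/1 + 1/2 + 0/3 + 2/3 + 1/1 + 1/3 + 3/3 + 1/1 + 0/2 + 1/2 = 8; mean = 8 ÷ 16 = 1/2 = 0.5 → 0.500.

0.500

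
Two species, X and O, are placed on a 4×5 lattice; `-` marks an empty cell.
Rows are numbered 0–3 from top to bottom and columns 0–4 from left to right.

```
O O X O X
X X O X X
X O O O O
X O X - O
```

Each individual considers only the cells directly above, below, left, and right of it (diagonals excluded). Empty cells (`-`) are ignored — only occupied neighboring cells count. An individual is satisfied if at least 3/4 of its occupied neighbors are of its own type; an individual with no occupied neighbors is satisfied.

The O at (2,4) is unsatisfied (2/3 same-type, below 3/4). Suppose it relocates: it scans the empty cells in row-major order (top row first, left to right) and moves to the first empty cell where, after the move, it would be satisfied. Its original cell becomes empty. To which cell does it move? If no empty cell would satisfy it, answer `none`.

none

Vacating (2,4). Empty cells in order:
  (3,3): 2/3 same-type → still unsatisfied.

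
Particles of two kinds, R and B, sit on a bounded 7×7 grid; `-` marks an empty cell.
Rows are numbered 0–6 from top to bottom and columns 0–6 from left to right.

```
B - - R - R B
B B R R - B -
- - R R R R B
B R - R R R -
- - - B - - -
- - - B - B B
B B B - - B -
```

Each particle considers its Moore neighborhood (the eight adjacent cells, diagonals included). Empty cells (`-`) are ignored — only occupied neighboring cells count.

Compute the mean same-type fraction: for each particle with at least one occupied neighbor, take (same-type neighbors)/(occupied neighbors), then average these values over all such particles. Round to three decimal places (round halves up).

0.742

Row 0: (0,0)B 2/2 · (0,3)R 2/2 · (0,5)R 0/2 · (0,6)B 1/2
Row 1: (1,0)B 2/2 · (1,1)B 2/4 · (1,2)R 4/5 · (1,3)R 5/5 · (1,5)B 2/5
Row 2: (2,2)R 5/6 · (2,3)R 6/6 · (2,4)R 6/7 · (2,5)R 3/5 · (2,6)B 1/3
Row 3: (3,0)B 0/1 · (3,1)R 1/2 · (3,3)R 4/5 · (3,4)R 5/6 · (3,5)R 3/4
Row 4: (4,3)B 1/3
Row 5: (5,3)B 2/2 · (5,5)B 2/2 · (5,6)B 2/2
Row 6: (6,0)B 1/1 · (6,1)B 2/2 · (6,2)B 2/2 · (6,5)B 2/2
Sum over 27 particles: 2/2 + 2/2 + 0/2 + 1/2 + 2/2 + 2/4 + 4/5 + 5/5 + 2/5 + 5/6 + 6/6 + 6/7 + 3/5 + 1/3 + 0/1 + 1/2 + 4/5 + 5/6 + 3/4 + 1/3 + 2/2 + 2/2 + 2/2 + 1/1 + 2/2 + 2/2 + 2/2 = 8417/420; mean = 8417/420 ÷ 27 = 8417/11340 = 0.742239… → 0.742.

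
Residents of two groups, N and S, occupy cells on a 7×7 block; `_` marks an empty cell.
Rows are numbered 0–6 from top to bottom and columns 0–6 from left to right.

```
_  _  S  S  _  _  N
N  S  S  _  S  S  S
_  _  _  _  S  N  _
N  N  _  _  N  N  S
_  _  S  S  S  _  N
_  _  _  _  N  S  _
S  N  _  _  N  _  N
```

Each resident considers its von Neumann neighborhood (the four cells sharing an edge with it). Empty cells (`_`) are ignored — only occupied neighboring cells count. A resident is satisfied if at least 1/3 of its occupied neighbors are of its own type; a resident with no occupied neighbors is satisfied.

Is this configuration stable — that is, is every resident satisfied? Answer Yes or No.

(0,2)S 2/2 satisfied
(0,3)S 1/1 satisfied
(0,6)N 0/1 not
(1,0)N 0/1 not
(1,1)S 1/2 satisfied
(1,2)S 2/2 satisfied
(1,4)S 2/2 satisfied
(1,5)S 2/3 satisfied
(1,6)S 1/2 satisfied
(2,4)S 1/3 satisfied
(2,5)N 1/3 satisfied
(3,0)N 1/1 satisfied
(3,1)N 1/1 satisfied
(3,4)N 1/3 satisfied
(3,5)N 2/3 satisfied
(3,6)S 0/2 not
(4,2)S 1/1 satisfied
(4,3)S 2/2 satisfied
(4,4)S 1/3 satisfied
(4,6)N 0/1 not
(5,4)N 1/3 satisfied
(5,5)S 0/1 not
(6,0)S 0/1 not
(6,1)N 0/1 not
(6,4)N 1/1 satisfied
(6,6)N 0/0 satisfied
For instance (0,6) has only 0/1 same-type neighbors, below 1/3.

No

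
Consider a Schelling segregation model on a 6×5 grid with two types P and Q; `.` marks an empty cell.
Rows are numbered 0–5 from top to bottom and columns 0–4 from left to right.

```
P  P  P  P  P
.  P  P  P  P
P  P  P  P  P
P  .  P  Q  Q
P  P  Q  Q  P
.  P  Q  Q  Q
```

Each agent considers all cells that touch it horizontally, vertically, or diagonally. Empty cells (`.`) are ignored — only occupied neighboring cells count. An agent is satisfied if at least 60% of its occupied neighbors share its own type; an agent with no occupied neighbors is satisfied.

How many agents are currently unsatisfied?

(0,0)P 2/2 ok
(0,1)P 4/4 ok
(0,2)P 5/5 ok
(0,3)P 5/5 ok
(0,4)P 3/3 ok
(1,1)P 7/7 ok
(1,2)P 8/8 ok
(1,3)P 8/8 ok
(1,4)P 5/5 ok
(2,0)P 3/3 ok
(2,1)P 6/6 ok
(2,2)P 6/7 ok
(2,3)P 6/8 ok
(2,4)P 3/5 ok
(3,0)P 4/4 ok
(3,2)P 4/7 unhappy
(3,3)Q 3/8 unhappy
(3,4)Q 2/5 unhappy
(4,0)P 3/3 ok
(4,1)P 4/6 ok
(4,2)Q 4/7 unhappy
(4,3)Q 6/8 ok
(4,4)P 0/5 unhappy
(5,1)P 2/4 unhappy
(5,2)Q 3/5 ok
(5,3)Q 4/5 ok
(5,4)Q 2/3 ok
Unsatisfied: (3,2), (3,3), (3,4), (4,2), (4,4), (5,1) — 6 in total.

6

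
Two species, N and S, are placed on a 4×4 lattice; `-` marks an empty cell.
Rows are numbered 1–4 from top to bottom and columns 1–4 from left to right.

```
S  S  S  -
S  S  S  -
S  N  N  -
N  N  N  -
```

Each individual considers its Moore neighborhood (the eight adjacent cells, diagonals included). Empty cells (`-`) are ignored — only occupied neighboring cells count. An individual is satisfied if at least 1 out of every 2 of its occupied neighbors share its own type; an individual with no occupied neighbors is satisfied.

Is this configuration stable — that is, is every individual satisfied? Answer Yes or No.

No

Row 1: (1,1)S 3/3 ok · (1,2)S 5/5 ok · (1,3)S 3/3 ok
Row 2: (2,1)S 4/5 ok · (2,2)S 6/8 ok · (2,3)S 3/5 ok
Row 3: (3,1)S 2/5 unhappy · (3,2)N 4/8 ok · (3,3)N 3/5 ok
Row 4: (4,1)N 2/3 ok · (4,2)N 4/5 ok · (4,3)N 3/3 ok
For instance (3,1) has only 2/5 same-type neighbors, below 1/2.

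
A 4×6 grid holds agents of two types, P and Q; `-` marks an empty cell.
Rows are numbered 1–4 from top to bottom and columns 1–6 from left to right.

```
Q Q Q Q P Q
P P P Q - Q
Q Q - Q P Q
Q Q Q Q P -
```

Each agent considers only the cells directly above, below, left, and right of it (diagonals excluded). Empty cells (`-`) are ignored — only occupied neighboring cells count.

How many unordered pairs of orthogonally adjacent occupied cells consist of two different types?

Scan each occupied cell's neighbors to the right and below so each pair is counted once.
From row 1: 5 unlike of 10 pairs (running 5/10).
From row 2: 3 unlike of 7 pairs (running 8/17).
From row 3: 2 unlike of 7 pairs (running 10/24).
From row 4: 1 unlike of 4 pairs (running 11/28).
Total adjacent occupied pairs: 28; unlike-type pairs: 11.

11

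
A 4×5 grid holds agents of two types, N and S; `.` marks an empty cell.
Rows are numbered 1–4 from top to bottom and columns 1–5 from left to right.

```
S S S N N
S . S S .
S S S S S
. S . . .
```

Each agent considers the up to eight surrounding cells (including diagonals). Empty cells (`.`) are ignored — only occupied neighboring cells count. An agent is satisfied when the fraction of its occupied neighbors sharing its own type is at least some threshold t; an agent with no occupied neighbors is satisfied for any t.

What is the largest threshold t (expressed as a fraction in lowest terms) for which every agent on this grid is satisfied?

1/4

Row 1: (1,1)S 2/2 · (1,2)S 4/4 · (1,3)S 3/4 · (1,4)N 1/4 · (1,5)N 1/2
Row 2: (2,1)S 4/4 · (2,3)S 6/7 · (2,4)S 5/7
Row 3: (3,1)S 3/3 · (3,2)S 5/5 · (3,3)S 5/5 · (3,4)S 4/4 · (3,5)S 2/2
Row 4: (4,2)S 3/3
The smallest same-type fraction is 1/4 at (1,4), which reduces to 1/4. Any threshold above that leaves this agent unsatisfied.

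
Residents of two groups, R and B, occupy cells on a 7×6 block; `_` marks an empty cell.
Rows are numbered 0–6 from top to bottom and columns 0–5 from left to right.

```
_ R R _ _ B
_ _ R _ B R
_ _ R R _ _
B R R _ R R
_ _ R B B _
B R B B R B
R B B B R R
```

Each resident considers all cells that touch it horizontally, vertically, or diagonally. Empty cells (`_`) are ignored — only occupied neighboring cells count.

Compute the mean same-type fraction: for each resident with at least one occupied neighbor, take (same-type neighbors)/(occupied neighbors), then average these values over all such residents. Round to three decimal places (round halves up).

0.555

(0,1)R 2/2
(0,2)R 2/2
(0,5)B 1/2
(1,2)R 4/4
(1,4)B 1/3
(1,5)R 0/2
(2,2)R 4/4
(2,3)R 4/5
(3,0)B 0/1
(3,1)R 3/4
(3,2)R 4/5
(3,4)R 2/4
(3,5)R 1/2
(4,2)R 3/6
(4,3)B 3/7
(4,4)B 3/6
(5,0)B 1/3
(5,1)R 2/6
(5,2)B 5/7
(5,3)B 5/8
(5,4)R 2/7
(5,5)B 1/4
(6,0)R 1/3
(6,1)B 3/5
(6,2)B 4/5
(6,3)B 3/5
(6,4)R 2/5
(6,5)R 2/3
Sum over 28 residents: 2/2 + 2/2 + 1/2 + 4/4 + 1/3 + 0/2 + 4/4 + 4/5 + 0/1 + 3/4 + 4/5 + 2/4 + 1/2 + 3/6 + 3/7 + 3/6 + 1/3 + 2/6 + 5/7 + 5/8 + 2/7 + 1/4 + 1/3 + 3/5 + 4/5 + 3/5 + 2/5 + 2/3 = 871/56; mean = 871/56 ÷ 28 = 871/1568 = 0.555484… → 0.555.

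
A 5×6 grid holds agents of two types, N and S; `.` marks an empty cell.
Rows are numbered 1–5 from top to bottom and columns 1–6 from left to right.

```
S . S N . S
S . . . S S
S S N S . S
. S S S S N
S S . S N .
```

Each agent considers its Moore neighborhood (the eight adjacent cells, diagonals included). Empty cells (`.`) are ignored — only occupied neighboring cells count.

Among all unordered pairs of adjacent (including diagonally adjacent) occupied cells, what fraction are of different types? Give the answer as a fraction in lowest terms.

3/10

Scan each occupied cell's neighbors to the right and below (and the two forward diagonals) so each pair is counted once.
From row 1: 2 unlike of 5 pairs (running 2/5).
From row 2: 0 unlike of 6 pairs (running 2/11).
From row 3: 6 unlike of 14 pairs (running 8/25).
From row 4: 3 unlike of 13 pairs (running 11/38).
From row 5: 1 unlike of 2 pairs (running 12/40).
Total adjacent occupied pairs: 40; unlike-type pairs: 12.
12/40 reduces to 3/10.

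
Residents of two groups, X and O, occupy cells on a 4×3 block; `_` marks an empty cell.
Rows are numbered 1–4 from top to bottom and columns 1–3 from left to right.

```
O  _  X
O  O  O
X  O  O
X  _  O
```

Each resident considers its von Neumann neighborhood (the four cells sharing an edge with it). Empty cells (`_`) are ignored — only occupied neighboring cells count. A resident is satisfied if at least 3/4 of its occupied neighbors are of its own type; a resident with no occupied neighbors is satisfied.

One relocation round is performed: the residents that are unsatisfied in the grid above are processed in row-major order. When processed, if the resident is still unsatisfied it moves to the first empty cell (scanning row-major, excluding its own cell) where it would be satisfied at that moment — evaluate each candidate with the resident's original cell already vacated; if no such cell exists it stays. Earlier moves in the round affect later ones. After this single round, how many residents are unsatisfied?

5

Initially unsatisfied (in order): (1,3), (2,1), (2,3), (3,1), (3,2).
  (1,3): no empty cell satisfies it; stays.
  (2,1): no empty cell satisfies it; stays.
  (2,3): no empty cell satisfies it; stays.
  (3,1): no empty cell satisfies it; stays.
  (3,2): no empty cell satisfies it; stays.
Resulting grid:
O _ X
O O O
X O O
X _ O
Unsatisfied now: (1,3), (2,1), (2,3), (3,1), (3,2).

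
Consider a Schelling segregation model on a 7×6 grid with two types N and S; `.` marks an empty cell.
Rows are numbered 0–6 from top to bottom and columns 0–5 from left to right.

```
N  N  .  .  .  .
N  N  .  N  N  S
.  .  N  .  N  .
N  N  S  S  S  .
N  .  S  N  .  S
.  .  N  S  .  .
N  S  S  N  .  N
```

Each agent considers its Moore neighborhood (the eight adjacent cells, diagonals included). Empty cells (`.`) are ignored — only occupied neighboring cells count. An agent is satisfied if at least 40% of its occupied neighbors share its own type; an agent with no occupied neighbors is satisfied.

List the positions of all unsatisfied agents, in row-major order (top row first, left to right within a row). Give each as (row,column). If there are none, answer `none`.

(1,5), (4,3), (5,2), (6,0), (6,1), (6,3)

Row 0: (0,0)N 3/3 ok · (0,1)N 3/3 ok
Row 1: (1,0)N 3/3 ok · (1,1)N 4/4 ok · (1,3)N 3/3 ok · (1,4)N 2/3 ok · (1,5)S 0/2 unhappy
Row 2: (2,2)N 3/5 ok · (2,4)N 2/5 ok
Row 3: (3,0)N 2/2 ok · (3,1)N 3/5 ok · (3,2)S 2/5 ok · (3,3)S 3/6 ok · (3,4)S 2/4 ok
Row 4: (4,0)N 2/2 ok · (4,2)S 3/6 ok · (4,3)N 1/6 unhappy · (4,5)S 1/1 ok
Row 5: (5,2)N 2/6 unhappy · (5,3)S 2/5 ok
Row 6: (6,0)N 0/1 unhappy · (6,1)S 1/3 unhappy · (6,2)S 2/4 ok · (6,3)N 1/3 unhappy · (6,5)N 0/0 ok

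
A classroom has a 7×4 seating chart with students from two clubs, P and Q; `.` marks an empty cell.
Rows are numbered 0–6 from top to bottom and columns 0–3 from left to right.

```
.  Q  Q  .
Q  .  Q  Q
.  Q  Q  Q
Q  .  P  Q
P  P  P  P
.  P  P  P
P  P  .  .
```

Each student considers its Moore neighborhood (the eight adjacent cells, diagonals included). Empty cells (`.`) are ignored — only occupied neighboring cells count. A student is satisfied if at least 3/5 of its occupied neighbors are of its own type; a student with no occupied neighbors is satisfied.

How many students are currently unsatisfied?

Row 0: (0,1)Q 3/3 ✓ · (0,2)Q 3/3 ✓
Row 1: (1,0)Q 2/2 ✓ · (1,2)Q 6/6 ✓ · (1,3)Q 4/4 ✓
Row 2: (2,1)Q 4/5 ✓ · (2,2)Q 5/6 ✓ · (2,3)Q 4/5 ✓
Row 3: (3,0)Q 1/3 ✗ · (3,2)P 3/7 ✗ · (3,3)Q 2/5 ✗
Row 4: (4,0)P 2/3 ✓ · (4,1)P 5/6 ✓ · (4,2)P 6/7 ✓ · (4,3)P 4/5 ✓
Row 5: (5,1)P 6/6 ✓ · (5,2)P 6/6 ✓ · (5,3)P 3/3 ✓
Row 6: (6,0)P 2/2 ✓ · (6,1)P 3/3 ✓
Unsatisfied: (3,0), (3,2), (3,3) — 3 in total.

3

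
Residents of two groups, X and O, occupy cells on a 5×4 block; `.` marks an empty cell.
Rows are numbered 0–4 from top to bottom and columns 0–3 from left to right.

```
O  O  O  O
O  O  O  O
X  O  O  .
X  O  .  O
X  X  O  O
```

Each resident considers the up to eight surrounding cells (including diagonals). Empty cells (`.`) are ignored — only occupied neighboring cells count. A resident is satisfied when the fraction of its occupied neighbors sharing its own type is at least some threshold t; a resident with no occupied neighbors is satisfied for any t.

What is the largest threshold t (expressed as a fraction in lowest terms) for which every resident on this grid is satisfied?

Row 0: (0,0)O 3/3 · (0,1)O 5/5 · (0,2)O 5/5 · (0,3)O 3/3
Row 1: (1,0)O 4/5 · (1,1)O 7/8 · (1,2)O 7/7 · (1,3)O 4/4
Row 2: (2,0)X 1/5 · (2,1)O 5/7 · (2,2)O 6/6
Row 3: (3,0)X 3/5 · (3,1)O 3/7 · (3,3)O 3/3
Row 4: (4,0)X 2/3 · (4,1)X 2/4 · (4,2)O 3/4 · (4,3)O 2/2
The smallest same-type fraction is 1/5 at (2,0), which reduces to 1/5. Any threshold above that leaves this resident unsatisfied.

1/5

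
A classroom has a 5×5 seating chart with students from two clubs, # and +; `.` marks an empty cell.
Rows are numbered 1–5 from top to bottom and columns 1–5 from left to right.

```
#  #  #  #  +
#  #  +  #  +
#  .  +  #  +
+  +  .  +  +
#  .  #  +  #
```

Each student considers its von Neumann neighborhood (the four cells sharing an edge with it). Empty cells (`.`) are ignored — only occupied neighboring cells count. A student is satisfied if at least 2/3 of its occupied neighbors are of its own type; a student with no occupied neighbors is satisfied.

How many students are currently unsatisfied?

(1,1)# 2/2 ok
(1,2)# 3/3 ok
(1,3)# 2/3 ok
(1,4)# 2/3 ok
(1,5)+ 1/2 unhappy
(2,1)# 3/3 ok
(2,2)# 2/3 ok
(2,3)+ 1/4 unhappy
(2,4)# 2/4 unhappy
(2,5)+ 2/3 ok
(3,1)# 1/2 unhappy
(3,3)+ 1/2 unhappy
(3,4)# 1/4 unhappy
(3,5)+ 2/3 ok
(4,1)+ 1/3 unhappy
(4,2)+ 1/1 ok
(4,4)+ 2/3 ok
(4,5)+ 2/3 ok
(5,1)# 0/1 unhappy
(5,3)# 0/1 unhappy
(5,4)+ 1/3 unhappy
(5,5)# 0/2 unhappy
Unsatisfied: (1,5), (2,3), (2,4), (3,1), (3,3), (3,4), (4,1), (5,1), (5,3), (5,4), (5,5) — 11 in total.

11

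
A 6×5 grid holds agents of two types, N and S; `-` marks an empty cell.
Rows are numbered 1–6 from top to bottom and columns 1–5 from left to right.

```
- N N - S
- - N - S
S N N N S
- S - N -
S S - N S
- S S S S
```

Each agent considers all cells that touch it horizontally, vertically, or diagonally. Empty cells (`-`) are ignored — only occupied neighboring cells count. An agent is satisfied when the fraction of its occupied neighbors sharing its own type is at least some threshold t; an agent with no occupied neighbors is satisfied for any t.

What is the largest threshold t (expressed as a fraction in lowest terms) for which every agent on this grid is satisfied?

1/5

Row 1: (1,2)N 2/2 · (1,3)N 2/2 · (1,5)S 1/1
Row 2: (2,3)N 5/5 · (2,5)S 2/3
Row 3: (3,1)S 1/2 · (3,2)N 2/4 · (3,3)N 4/5 · (3,4)N 3/5 · (3,5)S 1/3
Row 4: (4,2)S 3/5 · (4,4)N 3/5
Row 5: (5,1)S 3/3 · (5,2)S 4/4 · (5,4)N 1/5 · (5,5)S 2/4
Row 6: (6,2)S 3/3 · (6,3)S 3/4 · (6,4)S 3/4 · (6,5)S 2/3
The smallest same-type fraction is 1/5 at (5,4), which reduces to 1/5. Any threshold above that leaves this agent unsatisfied.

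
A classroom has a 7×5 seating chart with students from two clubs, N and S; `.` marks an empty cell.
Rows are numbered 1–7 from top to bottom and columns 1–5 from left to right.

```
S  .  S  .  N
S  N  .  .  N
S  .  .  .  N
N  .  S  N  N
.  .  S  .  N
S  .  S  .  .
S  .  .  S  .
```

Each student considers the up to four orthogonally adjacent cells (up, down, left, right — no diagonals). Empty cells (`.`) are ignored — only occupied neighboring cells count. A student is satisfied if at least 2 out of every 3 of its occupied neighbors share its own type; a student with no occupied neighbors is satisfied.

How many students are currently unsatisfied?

(1,1)S 1/1 satisfied
(1,3)S 0/0 satisfied
(1,5)N 1/1 satisfied
(2,1)S 2/3 satisfied
(2,2)N 0/1 not
(2,5)N 2/2 satisfied
(3,1)S 1/2 not
(3,5)N 2/2 satisfied
(4,1)N 0/1 not
(4,3)S 1/2 not
(4,4)N 1/2 not
(4,5)N 3/3 satisfied
(5,3)S 2/2 satisfied
(5,5)N 1/1 satisfied
(6,1)S 1/1 satisfied
(6,3)S 1/1 satisfied
(7,1)S 1/1 satisfied
(7,4)S 0/0 satisfied
Unsatisfied: (2,2), (3,1), (4,1), (4,3), (4,4) — 5 in total.

5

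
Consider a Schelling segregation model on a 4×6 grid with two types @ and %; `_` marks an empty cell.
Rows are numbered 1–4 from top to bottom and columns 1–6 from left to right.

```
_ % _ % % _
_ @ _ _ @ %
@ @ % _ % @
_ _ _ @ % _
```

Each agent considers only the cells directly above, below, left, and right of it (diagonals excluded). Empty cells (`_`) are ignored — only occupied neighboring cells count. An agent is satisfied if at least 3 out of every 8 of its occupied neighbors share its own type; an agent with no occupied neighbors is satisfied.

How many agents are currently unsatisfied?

7

(1,2)% 0/1 unhappy
(1,4)% 1/1 ok
(1,5)% 1/2 ok
(2,2)@ 1/2 ok
(2,5)@ 0/3 unhappy
(2,6)% 0/2 unhappy
(3,1)@ 1/1 ok
(3,2)@ 2/3 ok
(3,3)% 0/1 unhappy
(3,5)% 1/3 unhappy
(3,6)@ 0/2 unhappy
(4,4)@ 0/1 unhappy
(4,5)% 1/2 ok
Unsatisfied: (1,2), (2,5), (2,6), (3,3), (3,5), (3,6), (4,4) — 7 in total.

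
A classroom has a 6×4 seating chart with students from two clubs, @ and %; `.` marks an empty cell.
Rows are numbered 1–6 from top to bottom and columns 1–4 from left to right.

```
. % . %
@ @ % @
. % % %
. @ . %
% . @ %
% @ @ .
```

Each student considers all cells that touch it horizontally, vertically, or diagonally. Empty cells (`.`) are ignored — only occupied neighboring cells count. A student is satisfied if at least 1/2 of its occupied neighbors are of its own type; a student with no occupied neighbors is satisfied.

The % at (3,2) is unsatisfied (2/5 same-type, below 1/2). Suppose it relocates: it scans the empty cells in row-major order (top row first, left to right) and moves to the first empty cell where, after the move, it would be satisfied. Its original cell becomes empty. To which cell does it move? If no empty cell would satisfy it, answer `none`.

Vacating (3,2). Empty cells in order:
  (1,1): 1/3 same-type → still unsatisfied.
  (1,3): 3/5 same-type → satisfied — stop here.

(1,3)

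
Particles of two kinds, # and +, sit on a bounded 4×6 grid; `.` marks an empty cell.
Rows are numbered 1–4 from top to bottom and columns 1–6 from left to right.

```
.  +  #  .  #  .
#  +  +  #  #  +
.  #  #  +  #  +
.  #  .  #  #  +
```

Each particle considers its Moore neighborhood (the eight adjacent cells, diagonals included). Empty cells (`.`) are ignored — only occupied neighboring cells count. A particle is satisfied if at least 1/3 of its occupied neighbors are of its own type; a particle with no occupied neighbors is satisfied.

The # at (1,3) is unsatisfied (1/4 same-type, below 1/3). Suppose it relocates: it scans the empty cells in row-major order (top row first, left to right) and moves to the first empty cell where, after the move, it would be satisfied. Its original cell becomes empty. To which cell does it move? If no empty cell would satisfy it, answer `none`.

(1,1)

Vacating (1,3). Empty cells in order:
  (1,1): 1/3 same-type → satisfied — stop here.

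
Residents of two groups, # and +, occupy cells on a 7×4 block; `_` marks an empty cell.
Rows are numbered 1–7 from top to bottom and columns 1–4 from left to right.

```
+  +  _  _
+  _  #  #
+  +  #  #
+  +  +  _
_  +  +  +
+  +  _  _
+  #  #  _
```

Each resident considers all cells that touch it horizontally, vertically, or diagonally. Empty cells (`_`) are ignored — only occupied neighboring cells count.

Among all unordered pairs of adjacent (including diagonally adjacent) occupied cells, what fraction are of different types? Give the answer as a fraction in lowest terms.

5/22

Scan each occupied cell's neighbors to the right and below (and the two forward diagonals) so each pair is counted once.
Row 1: +(1,1)–+(1,2)= +(1,1)–+(2,1)= +(1,2)–#(2,3)≠ +(1,2)–+(2,1)=  → 1/4 unlike.
Row 2: +(2,1)–+(3,1)= +(2,1)–+(3,2)= #(2,3)–#(2,4)= #(2,3)–#(3,3)= #(2,3)–#(3,4)= #(2,3)–+(3,2)≠ #(2,4)–#(3,4)= #(2,4)–#(3,3)=  → 1/8 unlike.
Row 3: +(3,1)–+(3,2)= +(3,1)–+(4,1)= +(3,1)–+(4,2)= +(3,2)–#(3,3)≠ +(3,2)–+(4,2)= +(3,2)–+(4,3)= +(3,2)–+(4,1)= #(3,3)–#(3,4)= #(3,3)–+(4,3)≠ #(3,3)–+(4,2)≠ #(3,4)–+(4,3)≠  → 4/11 unlike.
Row 4: +(4,1)–+(4,2)= +(4,1)–+(5,2)= +(4,2)–+(4,3)= +(4,2)–+(5,2)= +(4,2)–+(5,3)= +(4,3)–+(5,3)= +(4,3)–+(5,4)= +(4,3)–+(5,2)=  → 0/8 unlike.
Row 5: +(5,2)–+(5,3)= +(5,2)–+(6,2)= +(5,2)–+(6,1)= +(5,3)–+(5,4)= +(5,3)–+(6,2)=  → 0/5 unlike.
Row 6: +(6,1)–+(6,2)= +(6,1)–+(7,1)= +(6,1)–#(7,2)≠ +(6,2)–#(7,2)≠ +(6,2)–#(7,3)≠ +(6,2)–+(7,1)=  → 3/6 unlike.
Row 7: +(7,1)–#(7,2)≠ #(7,2)–#(7,3)=  → 1/2 unlike.
Total adjacent occupied pairs: 44; unlike-type pairs: 10.
10/44 reduces to 5/22.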